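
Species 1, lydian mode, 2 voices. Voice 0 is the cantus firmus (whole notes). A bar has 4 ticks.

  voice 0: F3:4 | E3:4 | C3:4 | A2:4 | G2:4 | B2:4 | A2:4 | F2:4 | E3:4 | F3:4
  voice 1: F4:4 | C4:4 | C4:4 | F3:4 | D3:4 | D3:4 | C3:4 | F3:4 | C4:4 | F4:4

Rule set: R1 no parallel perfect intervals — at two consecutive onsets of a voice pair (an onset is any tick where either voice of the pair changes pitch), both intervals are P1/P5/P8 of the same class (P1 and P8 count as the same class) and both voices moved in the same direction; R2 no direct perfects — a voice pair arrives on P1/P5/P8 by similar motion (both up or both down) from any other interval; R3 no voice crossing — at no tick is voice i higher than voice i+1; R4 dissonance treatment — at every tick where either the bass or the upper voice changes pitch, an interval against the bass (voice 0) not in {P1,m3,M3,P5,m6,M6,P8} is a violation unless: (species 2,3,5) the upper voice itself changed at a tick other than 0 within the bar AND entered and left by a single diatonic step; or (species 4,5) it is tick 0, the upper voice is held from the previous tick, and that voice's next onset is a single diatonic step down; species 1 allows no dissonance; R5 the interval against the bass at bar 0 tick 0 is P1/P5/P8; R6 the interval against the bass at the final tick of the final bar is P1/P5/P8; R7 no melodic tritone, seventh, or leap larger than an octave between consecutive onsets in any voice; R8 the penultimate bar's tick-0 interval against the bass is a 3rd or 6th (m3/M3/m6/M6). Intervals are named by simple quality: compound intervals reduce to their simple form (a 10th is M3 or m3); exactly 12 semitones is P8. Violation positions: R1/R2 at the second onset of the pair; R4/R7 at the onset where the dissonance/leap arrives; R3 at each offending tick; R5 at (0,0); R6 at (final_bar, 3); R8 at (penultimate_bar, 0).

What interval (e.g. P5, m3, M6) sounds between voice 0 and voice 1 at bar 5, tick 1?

voice 0=B2 voice 1=D3 -> m3

m3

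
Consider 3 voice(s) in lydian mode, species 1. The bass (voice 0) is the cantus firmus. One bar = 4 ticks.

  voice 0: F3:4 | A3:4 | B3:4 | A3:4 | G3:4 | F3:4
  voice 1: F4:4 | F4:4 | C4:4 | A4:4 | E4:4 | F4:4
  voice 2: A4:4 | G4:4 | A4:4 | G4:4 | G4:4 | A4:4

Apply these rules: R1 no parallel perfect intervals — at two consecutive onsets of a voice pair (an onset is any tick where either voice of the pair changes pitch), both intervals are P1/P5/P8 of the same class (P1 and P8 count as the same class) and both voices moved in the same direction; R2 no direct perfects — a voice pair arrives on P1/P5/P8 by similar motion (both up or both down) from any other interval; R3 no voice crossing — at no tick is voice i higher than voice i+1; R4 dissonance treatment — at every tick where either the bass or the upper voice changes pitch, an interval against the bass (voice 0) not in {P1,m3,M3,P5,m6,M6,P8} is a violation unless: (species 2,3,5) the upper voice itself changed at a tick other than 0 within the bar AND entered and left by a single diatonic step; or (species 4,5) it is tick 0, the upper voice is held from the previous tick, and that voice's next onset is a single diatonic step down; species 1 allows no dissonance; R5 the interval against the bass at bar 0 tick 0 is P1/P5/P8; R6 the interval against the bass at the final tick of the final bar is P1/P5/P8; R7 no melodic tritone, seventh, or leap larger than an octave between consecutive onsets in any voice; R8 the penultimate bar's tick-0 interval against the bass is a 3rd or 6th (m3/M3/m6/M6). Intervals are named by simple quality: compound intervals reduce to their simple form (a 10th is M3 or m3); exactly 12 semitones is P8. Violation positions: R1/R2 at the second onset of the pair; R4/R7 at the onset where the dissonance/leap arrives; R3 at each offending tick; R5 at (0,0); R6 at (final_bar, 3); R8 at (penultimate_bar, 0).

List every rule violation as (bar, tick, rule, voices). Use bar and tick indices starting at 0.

bar 0: v0=F3 v1=F4 v2=A4 downbeat M3
bar 1: v0=A3 v1=F4 v2=G4 downbeat m7
bar 2: v0=B3 v1=C4 v2=A4 downbeat m7
bar 3: v0=A3 v1=A4 v2=G4 downbeat m7
bar 4: v0=G3 v1=E4 v2=G4 downbeat P8
bar 5: v0=F3 v1=F4 v2=A4 downbeat M3
  -> R5 @ bar 0 tick 0 v(0, 2): opens on M3
  -> R4 @ bar 1 tick 0 v(0, 2): A3/G4 m7 untreated
  -> R4 @ bar 2 tick 0 v(0, 1): B3/C4 m2 untreated
  -> R4 @ bar 2 tick 0 v(0, 2): B3/A4 m7 untreated
  -> R3 @ bar 3 tick 0 v(1, 2): A4 above G4
  -> R4 @ bar 3 tick 0 v(0, 2): A3/G4 m7 untreated
  -> R3 @ bar 3 tick 1 v(1, 2): A4 above G4
  -> R3 @ bar 3 tick 2 v(1, 2): A4 above G4
  -> R3 @ bar 3 tick 3 v(1, 2): A4 above G4
  -> R8 @ bar 4 tick 0 v(0, 2): penult P8 not 3rd/6th
  -> R6 @ bar 5 tick 3 v(0, 2): closes on M3

(0, 0, R5, (0, 2))
(1, 0, R4, (0, 2))
(2, 0, R4, (0, 1))
(2, 0, R4, (0, 2))
(3, 0, R3, (1, 2))
(3, 0, R4, (0, 2))
(3, 1, R3, (1, 2))
(3, 2, R3, (1, 2))
(3, 3, R3, (1, 2))
(4, 0, R8, (0, 2))
(5, 3, R6, (0, 2))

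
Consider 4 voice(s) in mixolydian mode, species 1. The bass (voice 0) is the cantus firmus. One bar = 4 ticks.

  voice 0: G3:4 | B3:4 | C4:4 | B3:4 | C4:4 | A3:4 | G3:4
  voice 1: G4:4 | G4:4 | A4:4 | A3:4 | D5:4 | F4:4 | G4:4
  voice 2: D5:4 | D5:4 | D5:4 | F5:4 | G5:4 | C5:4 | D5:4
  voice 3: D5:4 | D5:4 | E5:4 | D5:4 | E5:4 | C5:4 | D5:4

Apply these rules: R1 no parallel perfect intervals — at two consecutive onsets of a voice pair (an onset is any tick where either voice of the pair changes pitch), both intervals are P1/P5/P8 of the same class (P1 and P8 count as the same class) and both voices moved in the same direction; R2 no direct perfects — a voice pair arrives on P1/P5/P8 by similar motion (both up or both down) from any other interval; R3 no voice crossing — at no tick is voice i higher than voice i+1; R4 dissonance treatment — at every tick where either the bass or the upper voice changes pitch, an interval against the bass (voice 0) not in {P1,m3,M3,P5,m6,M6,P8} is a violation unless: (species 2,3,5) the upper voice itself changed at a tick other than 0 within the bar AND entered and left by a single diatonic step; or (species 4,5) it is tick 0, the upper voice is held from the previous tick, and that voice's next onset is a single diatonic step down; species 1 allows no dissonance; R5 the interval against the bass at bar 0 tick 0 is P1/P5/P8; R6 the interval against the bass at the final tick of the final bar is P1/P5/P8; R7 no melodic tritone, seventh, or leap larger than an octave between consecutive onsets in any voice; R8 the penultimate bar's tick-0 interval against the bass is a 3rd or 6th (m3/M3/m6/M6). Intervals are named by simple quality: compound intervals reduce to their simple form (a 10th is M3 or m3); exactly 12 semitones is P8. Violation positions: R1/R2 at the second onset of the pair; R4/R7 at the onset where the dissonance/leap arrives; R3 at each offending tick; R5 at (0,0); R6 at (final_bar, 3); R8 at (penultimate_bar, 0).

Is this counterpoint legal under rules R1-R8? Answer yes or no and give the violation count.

bar 0: v0=G3 v1=G4 v2=D5 v3=D5 (P5)
bar 1: v0=B3 v1=G4 v2=D5 v3=D5 (m3)
bar 2: v0=C4 v1=A4 v2=D5 v3=E5 (M3)
bar 3: v0=B3 v1=A3 v2=F5 v3=D5 (m3)
bar 4: v0=C4 v1=D5 v2=G5 v3=E5 (M3)
bar 5: v0=A3 v1=F4 v2=C5 v3=C5 (m3)
bar 6: v0=G3 v1=G4 v2=D5 v3=D5 (P5)
  R1 @ bar2.0: G4/D5 P5 -> A4/E5 P5 similar
  R4 @ bar2.0: C4/D5 M2 untreated
  R3 @ bar3.0: B3 above A3
  R3 @ bar3.0: F5 above D5
  R4 @ bar3.0: B3/A3 M2 untreated
  R4 @ bar3.0: B3/F5 TT untreated
  R3 @ bar3.1: B3 above A3
  R3 @ bar3.1: F5 above D5
  R3 @ bar3.2: B3 above A3
  R3 @ bar3.2: F5 above D5
  R3 @ bar3.3: B3 above A3
  R3 @ bar3.3: F5 above D5
  R2 @ bar4.0: B3/F5 TT -> C4/G5 P5 similar
  R3 @ bar4.0: G5 above E5
  R4 @ bar4.0: C4/D5 M2 untreated
  R7 @ bar4.0: A3->D5 leap 17st
  R3 @ bar4.1: G5 above E5
  R3 @ bar4.2: G5 above E5
  R3 @ bar4.3: G5 above E5
  R2 @ bar5.0: D5/G5 P4 -> F4/C5 P5 similar
  R2 @ bar5.0: D5/E5 M2 -> F4/C5 P5 similar
  R2 @ bar5.0: G5/E5 m3 -> C5/C5 P1 similar
  R1 @ bar6.0: F4/C5 P5 -> G4/D5 P5 similar
  R1 @ bar6.0: F4/C5 P5 -> G4/D5 P5 similar
  R1 @ bar6.0: C5/C5 P1 -> D5/D5 P1 similar

No (25 violations)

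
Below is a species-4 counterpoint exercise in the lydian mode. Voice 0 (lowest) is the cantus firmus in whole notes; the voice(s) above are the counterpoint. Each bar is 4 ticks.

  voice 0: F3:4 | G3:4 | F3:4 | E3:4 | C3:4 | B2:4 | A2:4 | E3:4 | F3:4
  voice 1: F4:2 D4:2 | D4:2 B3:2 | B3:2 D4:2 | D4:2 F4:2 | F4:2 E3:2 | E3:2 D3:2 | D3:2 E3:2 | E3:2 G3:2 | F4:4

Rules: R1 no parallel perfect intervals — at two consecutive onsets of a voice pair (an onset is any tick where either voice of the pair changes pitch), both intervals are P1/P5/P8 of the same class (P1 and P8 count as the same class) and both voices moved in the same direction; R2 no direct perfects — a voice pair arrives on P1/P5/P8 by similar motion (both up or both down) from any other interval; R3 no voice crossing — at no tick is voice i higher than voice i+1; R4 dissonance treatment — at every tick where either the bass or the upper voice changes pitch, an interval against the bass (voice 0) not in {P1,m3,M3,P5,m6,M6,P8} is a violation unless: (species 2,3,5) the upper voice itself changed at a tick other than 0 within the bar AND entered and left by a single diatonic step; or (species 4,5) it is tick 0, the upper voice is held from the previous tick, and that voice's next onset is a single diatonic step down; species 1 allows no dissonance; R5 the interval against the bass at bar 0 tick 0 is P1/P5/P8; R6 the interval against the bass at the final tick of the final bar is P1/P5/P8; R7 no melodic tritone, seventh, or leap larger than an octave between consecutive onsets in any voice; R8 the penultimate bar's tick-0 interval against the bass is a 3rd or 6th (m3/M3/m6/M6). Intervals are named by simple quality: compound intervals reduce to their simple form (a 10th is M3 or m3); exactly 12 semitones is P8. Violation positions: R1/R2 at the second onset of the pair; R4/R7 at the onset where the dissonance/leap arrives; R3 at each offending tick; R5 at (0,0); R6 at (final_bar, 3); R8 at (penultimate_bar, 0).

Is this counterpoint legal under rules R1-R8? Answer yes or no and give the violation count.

No (9 violations)

bar 0: v0=F3 v1=F4 (P8)
bar 1: v0=G3 v1=D4 (P5)
bar 2: v0=F3 v1=B3 (TT)
bar 3: v0=E3 v1=D4 (m7)
bar 4: v0=C3 v1=F4 (P4)
bar 5: v0=B2 v1=E3 (P4)
bar 6: v0=A2 v1=D3 (P4)
bar 7: v0=E3 v1=E3 (P1)
bar 8: v0=F3 v1=F4 (P8)
  R4 @ bar2.0: F3/B3 TT untreated
  R4 @ bar3.0: E3/D4 m7 untreated
  R4 @ bar3.2: E3/F4 m2 untreated
  R4 @ bar4.0: C3/F4 P4 untreated
  R7 @ bar4.2: F4->E3 leap 13st
  R4 @ bar6.0: A2/D3 P4 untreated
  R8 @ bar7.0: penult P1 not 3rd/6th
  R2 @ bar8.0: E3/G3 m3 -> F3/F4 P8 similar
  R7 @ bar8.0: G3->F4 leap 10st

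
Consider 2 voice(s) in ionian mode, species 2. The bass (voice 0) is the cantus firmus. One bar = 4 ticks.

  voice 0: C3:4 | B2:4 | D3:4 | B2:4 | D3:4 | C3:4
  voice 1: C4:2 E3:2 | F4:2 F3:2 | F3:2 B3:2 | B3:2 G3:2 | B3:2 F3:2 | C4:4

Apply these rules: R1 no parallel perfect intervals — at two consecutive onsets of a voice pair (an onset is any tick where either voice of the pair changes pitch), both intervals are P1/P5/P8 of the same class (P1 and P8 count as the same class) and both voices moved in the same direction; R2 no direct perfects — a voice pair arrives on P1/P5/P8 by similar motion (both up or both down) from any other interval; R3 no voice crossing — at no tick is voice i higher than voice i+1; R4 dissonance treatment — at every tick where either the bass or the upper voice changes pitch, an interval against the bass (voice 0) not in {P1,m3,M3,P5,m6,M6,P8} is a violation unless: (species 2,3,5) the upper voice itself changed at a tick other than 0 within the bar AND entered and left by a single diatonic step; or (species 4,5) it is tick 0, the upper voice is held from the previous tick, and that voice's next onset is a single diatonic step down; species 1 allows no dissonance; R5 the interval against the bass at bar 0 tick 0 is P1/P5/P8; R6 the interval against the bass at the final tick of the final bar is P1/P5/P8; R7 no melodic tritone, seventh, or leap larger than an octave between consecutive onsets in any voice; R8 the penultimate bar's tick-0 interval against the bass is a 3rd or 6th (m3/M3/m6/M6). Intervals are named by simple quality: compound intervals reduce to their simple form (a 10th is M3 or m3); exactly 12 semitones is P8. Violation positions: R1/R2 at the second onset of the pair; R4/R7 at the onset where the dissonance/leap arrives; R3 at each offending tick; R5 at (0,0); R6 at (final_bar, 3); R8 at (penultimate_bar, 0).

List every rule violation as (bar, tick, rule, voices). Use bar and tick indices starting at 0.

(1, 0, R4, (0, 1))
(1, 0, R7, (1,))
(1, 2, R4, (0, 1))
(2, 2, R7, (1,))
(4, 2, R7, (1,))

bar 0: v0=C3 v1=C4 downbeat P8
bar 1: v0=B2 v1=F4 downbeat TT
bar 2: v0=D3 v1=F3 downbeat m3
bar 3: v0=B2 v1=B3 downbeat P8
bar 4: v0=D3 v1=B3 downbeat M6
bar 5: v0=C3 v1=C4 downbeat P8
  -> R4 @ bar 1 tick 0 v(0, 1): B2/F4 TT untreated
  -> R7 @ bar 1 tick 0 v(1,): E3->F4 leap 13st
  -> R4 @ bar 1 tick 2 v(0, 1): B2/F3 TT untreated
  -> R7 @ bar 2 tick 2 v(1,): F3->B3 leap 6st
  -> R7 @ bar 4 tick 2 v(1,): B3->F3 leap 6st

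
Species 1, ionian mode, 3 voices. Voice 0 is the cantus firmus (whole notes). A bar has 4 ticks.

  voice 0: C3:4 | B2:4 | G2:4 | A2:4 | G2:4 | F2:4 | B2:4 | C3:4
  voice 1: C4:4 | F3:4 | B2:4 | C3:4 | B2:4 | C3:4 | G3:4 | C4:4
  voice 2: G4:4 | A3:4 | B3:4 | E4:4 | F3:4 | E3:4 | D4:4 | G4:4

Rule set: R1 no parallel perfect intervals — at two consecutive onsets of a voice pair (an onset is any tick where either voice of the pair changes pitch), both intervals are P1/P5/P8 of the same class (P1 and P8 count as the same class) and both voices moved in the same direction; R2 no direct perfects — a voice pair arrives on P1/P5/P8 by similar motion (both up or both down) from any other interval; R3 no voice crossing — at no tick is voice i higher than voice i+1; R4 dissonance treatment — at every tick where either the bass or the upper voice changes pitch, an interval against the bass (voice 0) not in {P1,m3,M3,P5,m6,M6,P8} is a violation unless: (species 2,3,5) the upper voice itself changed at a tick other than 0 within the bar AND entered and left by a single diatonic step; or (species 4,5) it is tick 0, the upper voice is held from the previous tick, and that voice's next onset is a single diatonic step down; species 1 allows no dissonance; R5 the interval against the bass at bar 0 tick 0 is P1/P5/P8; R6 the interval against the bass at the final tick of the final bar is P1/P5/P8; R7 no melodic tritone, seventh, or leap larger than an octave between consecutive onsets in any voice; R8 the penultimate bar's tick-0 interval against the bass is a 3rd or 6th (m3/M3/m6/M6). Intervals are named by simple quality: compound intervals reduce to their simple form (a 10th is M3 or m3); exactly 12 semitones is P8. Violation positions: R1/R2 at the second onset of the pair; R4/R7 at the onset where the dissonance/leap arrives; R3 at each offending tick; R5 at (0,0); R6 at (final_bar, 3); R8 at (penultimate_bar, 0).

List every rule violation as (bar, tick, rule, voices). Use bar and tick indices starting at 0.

(1, 0, R4, (0, 1))
(1, 0, R4, (0, 2))
(1, 0, R7, (2,))
(2, 0, R7, (1,))
(3, 0, R2, (0, 2))
(4, 0, R4, (0, 2))
(4, 0, R7, (2,))
(5, 0, R4, (0, 2))
(6, 0, R2, (1, 2))
(6, 0, R7, (0,))
(6, 0, R7, (2,))
(7, 0, R1, (1, 2))
(7, 0, R2, (0, 1))
(7, 0, R2, (0, 2))

bar 0: v0=C3 v1=C4 v2=G4 downbeat P5
bar 1: v0=B2 v1=F3 v2=A3 downbeat m7
bar 2: v0=G2 v1=B2 v2=B3 downbeat M3
bar 3: v0=A2 v1=C3 v2=E4 downbeat P5
bar 4: v0=G2 v1=B2 v2=F3 downbeat m7
bar 5: v0=F2 v1=C3 v2=E3 downbeat M7
bar 6: v0=B2 v1=G3 v2=D4 downbeat m3
bar 7: v0=C3 v1=C4 v2=G4 downbeat P5
  -> R4 @ bar 1 tick 0 v(0, 1): B2/F3 TT untreated
  -> R4 @ bar 1 tick 0 v(0, 2): B2/A3 m7 untreated
  -> R7 @ bar 1 tick 0 v(2,): G4->A3 leap 10st
  -> R7 @ bar 2 tick 0 v(1,): F3->B2 leap 6st
  -> R2 @ bar 3 tick 0 v(0, 2): G2/B3 M3 -> A2/E4 P5 similar
  -> R4 @ bar 4 tick 0 v(0, 2): G2/F3 m7 untreated
  -> R7 @ bar 4 tick 0 v(2,): E4->F3 leap 11st
  -> R4 @ bar 5 tick 0 v(0, 2): F2/E3 M7 untreated
  -> R2 @ bar 6 tick 0 v(1, 2): C3/E3 M3 -> G3/D4 P5 similar
  -> R7 @ bar 6 tick 0 v(0,): F2->B2 leap 6st
  -> R7 @ bar 6 tick 0 v(2,): E3->D4 leap 10st
  -> R1 @ bar 7 tick 0 v(1, 2): G3/D4 P5 -> C4/G4 P5 similar
  -> R2 @ bar 7 tick 0 v(0, 1): B2/G3 m6 -> C3/C4 P8 similar
  -> R2 @ bar 7 tick 0 v(0, 2): B2/D4 m3 -> C3/G4 P5 similar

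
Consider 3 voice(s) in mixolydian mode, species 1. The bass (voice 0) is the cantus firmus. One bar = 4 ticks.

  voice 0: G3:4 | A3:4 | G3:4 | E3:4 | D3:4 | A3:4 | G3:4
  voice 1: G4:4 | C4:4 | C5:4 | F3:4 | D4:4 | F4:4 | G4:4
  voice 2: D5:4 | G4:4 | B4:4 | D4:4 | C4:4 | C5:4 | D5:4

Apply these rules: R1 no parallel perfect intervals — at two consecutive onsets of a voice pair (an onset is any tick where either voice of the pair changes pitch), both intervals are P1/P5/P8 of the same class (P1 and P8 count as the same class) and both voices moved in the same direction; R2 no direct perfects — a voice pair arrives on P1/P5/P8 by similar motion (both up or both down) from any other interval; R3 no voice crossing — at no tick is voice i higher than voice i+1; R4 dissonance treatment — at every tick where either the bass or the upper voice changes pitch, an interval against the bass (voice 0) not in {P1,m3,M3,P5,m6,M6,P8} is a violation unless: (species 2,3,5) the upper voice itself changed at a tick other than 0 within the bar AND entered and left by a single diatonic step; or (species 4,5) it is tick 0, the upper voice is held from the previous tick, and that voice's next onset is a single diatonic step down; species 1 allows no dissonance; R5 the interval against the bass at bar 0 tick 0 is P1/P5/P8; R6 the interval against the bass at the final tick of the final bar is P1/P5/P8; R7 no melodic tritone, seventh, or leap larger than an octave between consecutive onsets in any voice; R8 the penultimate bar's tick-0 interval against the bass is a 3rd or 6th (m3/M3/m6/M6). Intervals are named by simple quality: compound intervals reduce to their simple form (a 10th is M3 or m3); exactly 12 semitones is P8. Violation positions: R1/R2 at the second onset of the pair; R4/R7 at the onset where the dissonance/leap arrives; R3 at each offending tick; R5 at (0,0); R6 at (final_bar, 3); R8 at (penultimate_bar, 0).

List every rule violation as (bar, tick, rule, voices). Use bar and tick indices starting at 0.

(1, 0, R1, (1, 2))
(1, 0, R4, (0, 2))
(2, 0, R3, (1, 2))
(2, 0, R4, (0, 1))
(2, 1, R3, (1, 2))
(2, 2, R3, (1, 2))
(2, 3, R3, (1, 2))
(3, 0, R4, (0, 1))
(3, 0, R4, (0, 2))
(3, 0, R7, (1,))
(4, 0, R3, (1, 2))
(4, 0, R4, (0, 2))
(4, 1, R3, (1, 2))
(4, 2, R3, (1, 2))
(4, 3, R3, (1, 2))
(5, 0, R2, (1, 2))
(6, 0, R1, (1, 2))

bar 0: v0=G3 v1=G4 v2=D5 downbeat P5
bar 1: v0=A3 v1=C4 v2=G4 downbeat m7
bar 2: v0=G3 v1=C5 v2=B4 downbeat M3
bar 3: v0=E3 v1=F3 v2=D4 downbeat m7
bar 4: v0=D3 v1=D4 v2=C4 downbeat m7
bar 5: v0=A3 v1=F4 v2=C5 downbeat m3
bar 6: v0=G3 v1=G4 v2=D5 downbeat P5
  -> R1 @ bar 1 tick 0 v(1, 2): G4/D5 P5 -> C4/G4 P5 similar
  -> R4 @ bar 1 tick 0 v(0, 2): A3/G4 m7 untreated
  -> R3 @ bar 2 tick 0 v(1, 2): C5 above B4
  -> R4 @ bar 2 tick 0 v(0, 1): G3/C5 P4 untreated
  -> R3 @ bar 2 tick 1 v(1, 2): C5 above B4
  -> R3 @ bar 2 tick 2 v(1, 2): C5 above B4
  -> R3 @ bar 2 tick 3 v(1, 2): C5 above B4
  -> R4 @ bar 3 tick 0 v(0, 1): E3/F3 m2 untreated
  -> R4 @ bar 3 tick 0 v(0, 2): E3/D4 m7 untreated
  -> R7 @ bar 3 tick 0 v(1,): C5->F3 leap 19st
  -> R3 @ bar 4 tick 0 v(1, 2): D4 above C4
  -> R4 @ bar 4 tick 0 v(0, 2): D3/C4 m7 untreated
  -> R3 @ bar 4 tick 1 v(1, 2): D4 above C4
  -> R3 @ bar 4 tick 2 v(1, 2): D4 above C4
  -> R3 @ bar 4 tick 3 v(1, 2): D4 above C4
  -> R2 @ bar 5 tick 0 v(1, 2): D4/C4 M2 -> F4/C5 P5 similar
  -> R1 @ bar 6 tick 0 v(1, 2): F4/C5 P5 -> G4/D5 P5 similar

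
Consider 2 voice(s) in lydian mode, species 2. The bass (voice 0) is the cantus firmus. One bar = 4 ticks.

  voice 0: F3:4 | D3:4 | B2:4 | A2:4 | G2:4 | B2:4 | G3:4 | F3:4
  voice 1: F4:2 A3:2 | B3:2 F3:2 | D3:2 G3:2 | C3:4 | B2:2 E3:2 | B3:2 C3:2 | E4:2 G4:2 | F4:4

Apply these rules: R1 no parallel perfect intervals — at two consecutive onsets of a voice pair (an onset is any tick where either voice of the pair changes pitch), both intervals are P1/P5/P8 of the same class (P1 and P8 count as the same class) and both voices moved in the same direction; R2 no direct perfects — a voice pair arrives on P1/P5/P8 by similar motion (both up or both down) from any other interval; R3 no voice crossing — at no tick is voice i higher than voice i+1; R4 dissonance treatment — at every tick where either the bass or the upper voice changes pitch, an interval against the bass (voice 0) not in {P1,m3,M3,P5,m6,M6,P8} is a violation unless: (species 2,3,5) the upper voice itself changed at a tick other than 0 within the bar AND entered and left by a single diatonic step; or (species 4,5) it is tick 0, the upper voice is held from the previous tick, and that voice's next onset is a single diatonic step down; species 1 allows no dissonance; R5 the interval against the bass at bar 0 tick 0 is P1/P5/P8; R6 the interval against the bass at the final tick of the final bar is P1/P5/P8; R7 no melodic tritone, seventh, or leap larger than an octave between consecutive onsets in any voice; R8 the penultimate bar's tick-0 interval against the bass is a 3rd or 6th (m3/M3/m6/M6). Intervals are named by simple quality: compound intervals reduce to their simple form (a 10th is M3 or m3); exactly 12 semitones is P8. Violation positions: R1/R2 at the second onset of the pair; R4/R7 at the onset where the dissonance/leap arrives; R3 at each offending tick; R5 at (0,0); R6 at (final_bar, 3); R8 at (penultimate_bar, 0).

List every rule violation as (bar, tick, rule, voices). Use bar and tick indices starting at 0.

bar 0: v0=F3 v1=F4 downbeat P8
bar 1: v0=D3 v1=B3 downbeat M6
bar 2: v0=B2 v1=D3 downbeat m3
bar 3: v0=A2 v1=C3 downbeat m3
bar 4: v0=G2 v1=B2 downbeat M3
bar 5: v0=B2 v1=B3 downbeat P8
bar 6: v0=G3 v1=E4 downbeat M6
bar 7: v0=F3 v1=F4 downbeat P8
  -> R7 @ bar 1 tick 2 v(1,): B3->F3 leap 6st
  -> R2 @ bar 5 tick 0 v(0, 1): G2/E3 M6 -> B2/B3 P8 similar
  -> R4 @ bar 5 tick 2 v(0, 1): B2/C3 m2 untreated
  -> R7 @ bar 5 tick 2 v(1,): B3->C3 leap 11st
  -> R7 @ bar 6 tick 0 v(1,): C3->E4 leap 16st
  -> R1 @ bar 7 tick 0 v(0, 1): G3/G4 P8 -> F3/F4 P8 similar

(1, 2, R7, (1,))
(5, 0, R2, (0, 1))
(5, 2, R4, (0, 1))
(5, 2, R7, (1,))
(6, 0, R7, (1,))
(7, 0, R1, (0, 1))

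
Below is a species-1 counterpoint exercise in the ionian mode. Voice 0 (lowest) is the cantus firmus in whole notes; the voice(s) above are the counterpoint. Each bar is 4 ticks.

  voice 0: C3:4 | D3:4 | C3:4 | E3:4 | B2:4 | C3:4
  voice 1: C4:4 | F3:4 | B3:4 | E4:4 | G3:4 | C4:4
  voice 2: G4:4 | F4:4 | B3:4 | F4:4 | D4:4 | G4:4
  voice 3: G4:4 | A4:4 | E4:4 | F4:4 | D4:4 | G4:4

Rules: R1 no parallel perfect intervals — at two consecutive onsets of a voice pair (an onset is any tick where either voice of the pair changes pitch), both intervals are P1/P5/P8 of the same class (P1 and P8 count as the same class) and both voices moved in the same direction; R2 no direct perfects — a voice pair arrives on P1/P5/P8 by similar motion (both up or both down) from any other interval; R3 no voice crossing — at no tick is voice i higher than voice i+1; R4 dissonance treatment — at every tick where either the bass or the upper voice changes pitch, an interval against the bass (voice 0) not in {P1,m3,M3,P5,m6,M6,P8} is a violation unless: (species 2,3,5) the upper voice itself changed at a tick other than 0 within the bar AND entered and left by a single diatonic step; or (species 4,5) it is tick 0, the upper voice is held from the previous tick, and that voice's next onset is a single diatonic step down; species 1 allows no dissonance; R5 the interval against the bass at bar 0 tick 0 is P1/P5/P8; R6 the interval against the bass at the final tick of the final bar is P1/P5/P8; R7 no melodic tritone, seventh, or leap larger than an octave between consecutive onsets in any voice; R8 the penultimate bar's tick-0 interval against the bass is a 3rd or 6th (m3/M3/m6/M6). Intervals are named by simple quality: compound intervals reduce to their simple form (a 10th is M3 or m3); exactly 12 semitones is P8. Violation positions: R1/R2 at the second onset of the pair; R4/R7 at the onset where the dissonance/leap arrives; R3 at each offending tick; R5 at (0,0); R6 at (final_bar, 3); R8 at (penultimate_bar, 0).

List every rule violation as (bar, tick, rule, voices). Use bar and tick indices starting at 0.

bar 0: v0=C3 v1=C4 v2=G4 v3=G4 downbeat P5
bar 1: v0=D3 v1=F3 v2=F4 v3=A4 downbeat P5
bar 2: v0=C3 v1=B3 v2=B3 v3=E4 downbeat M3
bar 3: v0=E3 v1=E4 v2=F4 v3=F4 downbeat m2
bar 4: v0=B2 v1=G3 v2=D4 v3=D4 downbeat m3
bar 5: v0=C3 v1=C4 v2=G4 v3=G4 downbeat P5
  -> R1 @ bar 1 tick 0 v(0, 3): C3/G4 P5 -> D3/A4 P5 similar
  -> R2 @ bar 1 tick 0 v(1, 2): C4/G4 P5 -> F3/F4 P8 similar
  -> R4 @ bar 2 tick 0 v(0, 1): C3/B3 M7 untreated
  -> R4 @ bar 2 tick 0 v(0, 2): C3/B3 M7 untreated
  -> R7 @ bar 2 tick 0 v(1,): F3->B3 leap 6st
  -> R7 @ bar 2 tick 0 v(2,): F4->B3 leap 6st
  -> R2 @ bar 3 tick 0 v(0, 1): C3/B3 M7 -> E3/E4 P8 similar
  -> R2 @ bar 3 tick 0 v(2, 3): B3/E4 P4 -> F4/F4 P1 similar
  -> R4 @ bar 3 tick 0 v(0, 2): E3/F4 m2 untreated
  -> R4 @ bar 3 tick 0 v(0, 3): E3/F4 m2 untreated
  -> R7 @ bar 3 tick 0 v(2,): B3->F4 leap 6st
  -> R1 @ bar 4 tick 0 v(2, 3): F4/F4 P1 -> D4/D4 P1 similar
  -> R2 @ bar 4 tick 0 v(1, 2): E4/F4 m2 -> G3/D4 P5 similar
  -> R2 @ bar 4 tick 0 v(1, 3): E4/F4 m2 -> G3/D4 P5 similar
  -> R1 @ bar 5 tick 0 v(1, 2): G3/D4 P5 -> C4/G4 P5 similar
  -> R1 @ bar 5 tick 0 v(1, 3): G3/D4 P5 -> C4/G4 P5 similar
  -> R1 @ bar 5 tick 0 v(2, 3): D4/D4 P1 -> G4/G4 P1 similar
  -> R2 @ bar 5 tick 0 v(0, 1): B2/G3 m6 -> C3/C4 P8 similar
  -> R2 @ bar 5 tick 0 v(0, 2): B2/D4 m3 -> C3/G4 P5 similar
  -> R2 @ bar 5 tick 0 v(0, 3): B2/D4 m3 -> C3/G4 P5 similar

(1, 0, R1, (0, 3))
(1, 0, R2, (1, 2))
(2, 0, R4, (0, 1))
(2, 0, R4, (0, 2))
(2, 0, R7, (1,))
(2, 0, R7, (2,))
(3, 0, R2, (0, 1))
(3, 0, R2, (2, 3))
(3, 0, R4, (0, 2))
(3, 0, R4, (0, 3))
(3, 0, R7, (2,))
(4, 0, R1, (2, 3))
(4, 0, R2, (1, 2))
(4, 0, R2, (1, 3))
(5, 0, R1, (1, 2))
(5, 0, R1, (1, 3))
(5, 0, R1, (2, 3))
(5, 0, R2, (0, 1))
(5, 0, R2, (0, 2))
(5, 0, R2, (0, 3))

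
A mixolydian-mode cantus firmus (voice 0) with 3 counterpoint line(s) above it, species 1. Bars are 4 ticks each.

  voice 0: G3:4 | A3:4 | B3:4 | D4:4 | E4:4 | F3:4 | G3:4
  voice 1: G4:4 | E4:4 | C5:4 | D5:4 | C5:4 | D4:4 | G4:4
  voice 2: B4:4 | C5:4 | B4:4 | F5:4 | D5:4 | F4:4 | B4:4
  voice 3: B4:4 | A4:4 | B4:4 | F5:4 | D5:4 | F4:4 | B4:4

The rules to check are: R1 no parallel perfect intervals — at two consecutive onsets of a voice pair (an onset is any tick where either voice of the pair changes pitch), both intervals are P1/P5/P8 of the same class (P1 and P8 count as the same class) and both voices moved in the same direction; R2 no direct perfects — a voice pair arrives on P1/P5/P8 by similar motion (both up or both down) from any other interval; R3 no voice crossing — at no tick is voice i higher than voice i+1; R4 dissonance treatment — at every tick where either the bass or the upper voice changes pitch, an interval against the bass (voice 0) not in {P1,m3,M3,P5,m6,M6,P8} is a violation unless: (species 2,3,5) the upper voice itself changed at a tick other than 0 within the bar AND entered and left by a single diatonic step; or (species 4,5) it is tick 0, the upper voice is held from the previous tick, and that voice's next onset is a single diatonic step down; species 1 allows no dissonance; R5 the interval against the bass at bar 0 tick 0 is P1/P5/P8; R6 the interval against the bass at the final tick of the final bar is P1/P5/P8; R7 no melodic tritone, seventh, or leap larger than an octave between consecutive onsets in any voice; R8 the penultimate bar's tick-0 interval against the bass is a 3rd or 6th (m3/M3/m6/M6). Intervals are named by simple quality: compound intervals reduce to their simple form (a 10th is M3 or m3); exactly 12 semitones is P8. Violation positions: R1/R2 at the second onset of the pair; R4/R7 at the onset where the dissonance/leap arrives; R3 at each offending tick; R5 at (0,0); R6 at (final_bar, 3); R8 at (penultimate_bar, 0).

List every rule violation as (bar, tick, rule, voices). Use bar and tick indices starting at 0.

bar 0: v0=G3 v1=G4 v2=B4 v3=B4 downbeat M3
bar 1: v0=A3 v1=E4 v2=C5 v3=A4 downbeat P8
bar 2: v0=B3 v1=C5 v2=B4 v3=B4 downbeat P8
bar 3: v0=D4 v1=D5 v2=F5 v3=F5 downbeat m3
bar 4: v0=E4 v1=C5 v2=D5 v3=D5 downbeat m7
bar 5: v0=F3 v1=D4 v2=F4 v3=F4 downbeat P8
bar 6: v0=G3 v1=G4 v2=B4 v3=B4 downbeat M3
  -> R5 @ bar 0 tick 0 v(0, 2): opens on M3
  -> R5 @ bar 0 tick 0 v(0, 3): opens on M3
  -> R3 @ bar 1 tick 0 v(2, 3): C5 above A4
  -> R3 @ bar 1 tick 1 v(2, 3): C5 above A4
  -> R3 @ bar 1 tick 2 v(2, 3): C5 above A4
  -> R3 @ bar 1 tick 3 v(2, 3): C5 above A4
  -> R1 @ bar 2 tick 0 v(0, 3): A3/A4 P8 -> B3/B4 P8 similar
  -> R3 @ bar 2 tick 0 v(1, 2): C5 above B4
  -> R4 @ bar 2 tick 0 v(0, 1): B3/C5 m2 untreated
  -> R3 @ bar 2 tick 1 v(1, 2): C5 above B4
  -> R3 @ bar 2 tick 2 v(1, 2): C5 above B4
  -> R3 @ bar 2 tick 3 v(1, 2): C5 above B4
  -> R1 @ bar 3 tick 0 v(2, 3): B4/B4 P1 -> F5/F5 P1 similar
  -> R2 @ bar 3 tick 0 v(0, 1): B3/C5 m2 -> D4/D5 P8 similar
  -> R7 @ bar 3 tick 0 v(2,): B4->F5 leap 6st
  -> R7 @ bar 3 tick 0 v(3,): B4->F5 leap 6st
  -> R1 @ bar 4 tick 0 v(2, 3): F5/F5 P1 -> D5/D5 P1 similar
  -> R4 @ bar 4 tick 0 v(0, 2): E4/D5 m7 untreated
  -> R4 @ bar 4 tick 0 v(0, 3): E4/D5 m7 untreated
  -> R1 @ bar 5 tick 0 v(2, 3): D5/D5 P1 -> F4/F4 P1 similar
  -> R2 @ bar 5 tick 0 v(0, 2): E4/D5 m7 -> F3/F4 P8 similar
  -> R2 @ bar 5 tick 0 v(0, 3): E4/D5 m7 -> F3/F4 P8 similar
  -> R7 @ bar 5 tick 0 v(0,): E4->F3 leap 11st
  -> R7 @ bar 5 tick 0 v(1,): C5->D4 leap 10st
  -> R8 @ bar 5 tick 0 v(0, 2): penult P8 not 3rd/6th
  -> R8 @ bar 5 tick 0 v(0, 3): penult P8 not 3rd/6th
  -> R1 @ bar 6 tick 0 v(2, 3): F4/F4 P1 -> B4/B4 P1 similar
  -> R2 @ bar 6 tick 0 v(0, 1): F3/D4 M6 -> G3/G4 P8 similar
  -> R7 @ bar 6 tick 0 v(2,): F4->B4 leap 6st
  -> R7 @ bar 6 tick 0 v(3,): F4->B4 leap 6st
  -> R6 @ bar 6 tick 3 v(0, 2): closes on M3
  -> R6 @ bar 6 tick 3 v(0, 3): closes on M3

(0, 0, R5, (0, 2))
(0, 0, R5, (0, 3))
(1, 0, R3, (2, 3))
(1, 1, R3, (2, 3))
(1, 2, R3, (2, 3))
(1, 3, R3, (2, 3))
(2, 0, R1, (0, 3))
(2, 0, R3, (1, 2))
(2, 0, R4, (0, 1))
(2, 1, R3, (1, 2))
(2, 2, R3, (1, 2))
(2, 3, R3, (1, 2))
(3, 0, R1, (2, 3))
(3, 0, R2, (0, 1))
(3, 0, R7, (2,))
(3, 0, R7, (3,))
(4, 0, R1, (2, 3))
(4, 0, R4, (0, 2))
(4, 0, R4, (0, 3))
(5, 0, R1, (2, 3))
(5, 0, R2, (0, 2))
(5, 0, R2, (0, 3))
(5, 0, R7, (0,))
(5, 0, R7, (1,))
(5, 0, R8, (0, 2))
(5, 0, R8, (0, 3))
(6, 0, R1, (2, 3))
(6, 0, R2, (0, 1))
(6, 0, R7, (2,))
(6, 0, R7, (3,))
(6, 3, R6, (0, 2))
(6, 3, R6, (0, 3))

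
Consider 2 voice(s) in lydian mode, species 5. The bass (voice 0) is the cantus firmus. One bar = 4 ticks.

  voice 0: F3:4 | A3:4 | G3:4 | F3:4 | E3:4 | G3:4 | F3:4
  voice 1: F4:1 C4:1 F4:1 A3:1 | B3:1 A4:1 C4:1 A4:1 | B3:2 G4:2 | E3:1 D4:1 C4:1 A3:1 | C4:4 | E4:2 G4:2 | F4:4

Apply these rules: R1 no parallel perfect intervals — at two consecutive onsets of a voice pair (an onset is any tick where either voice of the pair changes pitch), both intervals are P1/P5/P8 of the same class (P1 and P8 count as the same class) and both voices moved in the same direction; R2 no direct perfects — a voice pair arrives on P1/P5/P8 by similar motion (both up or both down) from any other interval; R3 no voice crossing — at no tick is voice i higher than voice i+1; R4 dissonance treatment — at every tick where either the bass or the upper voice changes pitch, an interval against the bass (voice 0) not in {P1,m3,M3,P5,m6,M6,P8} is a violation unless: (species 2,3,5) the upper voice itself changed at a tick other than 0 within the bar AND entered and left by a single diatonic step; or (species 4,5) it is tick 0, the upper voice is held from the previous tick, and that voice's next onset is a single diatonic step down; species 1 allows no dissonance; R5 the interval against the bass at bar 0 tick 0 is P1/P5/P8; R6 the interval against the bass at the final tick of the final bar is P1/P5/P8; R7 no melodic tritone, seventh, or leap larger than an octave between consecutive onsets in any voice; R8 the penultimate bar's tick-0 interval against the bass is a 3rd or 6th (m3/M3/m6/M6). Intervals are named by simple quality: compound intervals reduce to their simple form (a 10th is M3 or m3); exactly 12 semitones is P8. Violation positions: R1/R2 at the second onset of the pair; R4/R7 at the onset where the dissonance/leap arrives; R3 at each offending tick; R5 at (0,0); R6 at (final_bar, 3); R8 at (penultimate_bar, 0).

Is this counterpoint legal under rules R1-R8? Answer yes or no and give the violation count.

No (8 violations)

bar 0: v0=F3 v1=F4 (P8)
bar 1: v0=A3 v1=B3 (M2)
bar 2: v0=G3 v1=B3 (M3)
bar 3: v0=F3 v1=E3 (m2)
bar 4: v0=E3 v1=C4 (m6)
bar 5: v0=G3 v1=E4 (M6)
bar 6: v0=F3 v1=F4 (P8)
  R4 @ bar1.0: A3/B3 M2 untreated
  R7 @ bar1.1: B3->A4 leap 10st
  R7 @ bar2.0: A4->B3 leap 10st
  R3 @ bar3.0: F3 above E3
  R4 @ bar3.0: F3/E3 m2 untreated
  R7 @ bar3.0: G4->E3 leap 15st
  R7 @ bar3.1: E3->D4 leap 10st
  R1 @ bar6.0: G3/G4 P8 -> F3/F4 P8 similar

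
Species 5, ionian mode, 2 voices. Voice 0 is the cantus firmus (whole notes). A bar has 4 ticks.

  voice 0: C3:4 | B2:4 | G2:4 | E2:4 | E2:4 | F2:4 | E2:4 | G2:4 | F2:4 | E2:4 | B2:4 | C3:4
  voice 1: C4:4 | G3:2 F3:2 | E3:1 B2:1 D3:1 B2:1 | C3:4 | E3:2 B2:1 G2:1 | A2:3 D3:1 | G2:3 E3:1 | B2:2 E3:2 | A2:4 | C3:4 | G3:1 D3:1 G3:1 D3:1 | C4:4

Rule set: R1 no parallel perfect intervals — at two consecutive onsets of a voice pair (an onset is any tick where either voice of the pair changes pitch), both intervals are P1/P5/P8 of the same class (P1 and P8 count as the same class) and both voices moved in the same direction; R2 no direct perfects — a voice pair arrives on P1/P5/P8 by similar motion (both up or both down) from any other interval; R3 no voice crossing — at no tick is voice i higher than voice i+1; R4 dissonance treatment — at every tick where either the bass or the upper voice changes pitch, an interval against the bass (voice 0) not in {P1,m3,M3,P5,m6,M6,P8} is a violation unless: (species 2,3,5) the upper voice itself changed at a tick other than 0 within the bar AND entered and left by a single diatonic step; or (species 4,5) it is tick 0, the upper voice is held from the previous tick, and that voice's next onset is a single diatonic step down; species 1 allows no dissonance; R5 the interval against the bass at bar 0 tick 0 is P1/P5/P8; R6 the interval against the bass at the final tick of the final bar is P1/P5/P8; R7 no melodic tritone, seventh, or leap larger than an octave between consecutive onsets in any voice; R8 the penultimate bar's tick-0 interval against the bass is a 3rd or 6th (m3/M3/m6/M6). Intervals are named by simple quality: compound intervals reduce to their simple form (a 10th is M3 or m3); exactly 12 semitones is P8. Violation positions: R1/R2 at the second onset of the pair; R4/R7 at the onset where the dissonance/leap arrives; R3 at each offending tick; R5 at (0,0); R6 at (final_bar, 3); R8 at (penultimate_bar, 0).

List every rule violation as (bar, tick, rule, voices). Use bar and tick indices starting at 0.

bar 0: v0=C3 v1=C4 downbeat P8
bar 1: v0=B2 v1=G3 downbeat m6
bar 2: v0=G2 v1=E3 downbeat M6
bar 3: v0=E2 v1=C3 downbeat m6
bar 4: v0=E2 v1=E3 downbeat P8
bar 5: v0=F2 v1=A2 downbeat M3
bar 6: v0=E2 v1=G2 downbeat m3
bar 7: v0=G2 v1=B2 downbeat M3
bar 8: v0=F2 v1=A2 downbeat M3
bar 9: v0=E2 v1=C3 downbeat m6
bar 10: v0=B2 v1=G3 downbeat m6
bar 11: v0=C3 v1=C4 downbeat P8
  -> R2 @ bar 11 tick 0 v(0, 1): B2/D3 m3 -> C3/C4 P8 similar
  -> R7 @ bar 11 tick 0 v(1,): D3->C4 leap 10st

(11, 0, R2, (0, 1))
(11, 0, R7, (1,))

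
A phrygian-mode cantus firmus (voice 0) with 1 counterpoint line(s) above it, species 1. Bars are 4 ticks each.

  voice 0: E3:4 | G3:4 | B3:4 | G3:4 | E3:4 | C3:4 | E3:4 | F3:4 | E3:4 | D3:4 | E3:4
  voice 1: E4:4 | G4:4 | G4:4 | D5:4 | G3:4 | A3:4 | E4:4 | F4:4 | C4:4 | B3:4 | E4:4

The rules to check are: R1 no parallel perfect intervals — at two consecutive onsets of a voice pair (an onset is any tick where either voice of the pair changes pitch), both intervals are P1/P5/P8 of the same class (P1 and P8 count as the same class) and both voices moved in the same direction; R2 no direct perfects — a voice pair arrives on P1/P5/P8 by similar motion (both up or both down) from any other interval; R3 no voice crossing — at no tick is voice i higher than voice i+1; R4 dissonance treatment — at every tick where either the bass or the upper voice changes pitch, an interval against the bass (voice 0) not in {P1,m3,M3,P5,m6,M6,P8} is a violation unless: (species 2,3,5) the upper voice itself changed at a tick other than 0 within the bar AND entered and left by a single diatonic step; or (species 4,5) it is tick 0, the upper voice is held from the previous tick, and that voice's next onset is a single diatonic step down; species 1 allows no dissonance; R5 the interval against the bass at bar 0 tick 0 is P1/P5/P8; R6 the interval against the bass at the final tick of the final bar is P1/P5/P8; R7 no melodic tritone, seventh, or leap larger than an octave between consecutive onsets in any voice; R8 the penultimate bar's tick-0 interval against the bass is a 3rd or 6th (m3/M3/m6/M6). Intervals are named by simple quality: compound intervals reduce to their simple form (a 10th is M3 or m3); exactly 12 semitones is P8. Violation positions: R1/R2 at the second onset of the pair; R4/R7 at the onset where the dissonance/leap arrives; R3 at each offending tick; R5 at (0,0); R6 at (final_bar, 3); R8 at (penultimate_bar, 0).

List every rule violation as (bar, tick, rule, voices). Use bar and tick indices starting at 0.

bar 0: v0=E3 v1=E4 downbeat P8
bar 1: v0=G3 v1=G4 downbeat P8
bar 2: v0=B3 v1=G4 downbeat m6
bar 3: v0=G3 v1=D5 downbeat P5
bar 4: v0=E3 v1=G3 downbeat m3
bar 5: v0=C3 v1=A3 downbeat M6
bar 6: v0=E3 v1=E4 downbeat P8
bar 7: v0=F3 v1=F4 downbeat P8
bar 8: v0=E3 v1=C4 downbeat m6
bar 9: v0=D3 v1=B3 downbeat M6
bar 10: v0=E3 v1=E4 downbeat P8
  -> R1 @ bar 1 tick 0 v(0, 1): E3/E4 P8 -> G3/G4 P8 similar
  -> R7 @ bar 4 tick 0 v(1,): D5->G3 leap 19st
  -> R2 @ bar 6 tick 0 v(0, 1): C3/A3 M6 -> E3/E4 P8 similar
  -> R1 @ bar 7 tick 0 v(0, 1): E3/E4 P8 -> F3/F4 P8 similar
  -> R2 @ bar 10 tick 0 v(0, 1): D3/B3 M6 -> E3/E4 P8 similar

(1, 0, R1, (0, 1))
(4, 0, R7, (1,))
(6, 0, R2, (0, 1))
(7, 0, R1, (0, 1))
(10, 0, R2, (0, 1))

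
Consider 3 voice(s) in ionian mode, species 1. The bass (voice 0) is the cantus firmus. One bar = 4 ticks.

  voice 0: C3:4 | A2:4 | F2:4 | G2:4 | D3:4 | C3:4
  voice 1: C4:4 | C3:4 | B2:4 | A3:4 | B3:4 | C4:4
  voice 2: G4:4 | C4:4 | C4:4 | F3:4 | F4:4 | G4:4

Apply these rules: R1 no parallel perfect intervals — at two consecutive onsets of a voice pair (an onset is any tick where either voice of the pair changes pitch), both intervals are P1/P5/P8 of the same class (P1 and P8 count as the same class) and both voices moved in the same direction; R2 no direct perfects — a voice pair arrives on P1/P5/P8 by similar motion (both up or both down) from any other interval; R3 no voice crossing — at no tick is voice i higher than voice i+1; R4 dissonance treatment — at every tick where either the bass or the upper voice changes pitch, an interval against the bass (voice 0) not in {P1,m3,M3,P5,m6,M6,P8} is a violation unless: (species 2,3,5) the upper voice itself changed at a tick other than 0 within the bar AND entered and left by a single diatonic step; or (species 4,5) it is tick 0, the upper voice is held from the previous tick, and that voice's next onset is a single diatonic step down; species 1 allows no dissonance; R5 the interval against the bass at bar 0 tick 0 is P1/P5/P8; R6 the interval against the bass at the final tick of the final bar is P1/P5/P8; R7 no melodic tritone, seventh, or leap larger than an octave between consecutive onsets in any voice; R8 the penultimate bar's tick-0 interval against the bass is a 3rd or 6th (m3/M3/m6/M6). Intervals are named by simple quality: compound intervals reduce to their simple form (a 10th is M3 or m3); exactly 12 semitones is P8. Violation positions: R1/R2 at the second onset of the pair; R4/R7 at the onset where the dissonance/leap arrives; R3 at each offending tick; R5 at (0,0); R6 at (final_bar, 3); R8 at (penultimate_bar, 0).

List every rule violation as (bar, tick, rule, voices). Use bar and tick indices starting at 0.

(1, 0, R2, (1, 2))
(2, 0, R4, (0, 1))
(3, 0, R3, (1, 2))
(3, 0, R4, (0, 1))
(3, 0, R4, (0, 2))
(3, 0, R7, (1,))
(3, 1, R3, (1, 2))
(3, 2, R3, (1, 2))
(3, 3, R3, (1, 2))
(5, 0, R2, (1, 2))

bar 0: v0=C3 v1=C4 v2=G4 downbeat P5
bar 1: v0=A2 v1=C3 v2=C4 downbeat m3
bar 2: v0=F2 v1=B2 v2=C4 downbeat P5
bar 3: v0=G2 v1=A3 v2=F3 downbeat m7
bar 4: v0=D3 v1=B3 v2=F4 downbeat m3
bar 5: v0=C3 v1=C4 v2=G4 downbeat P5
  -> R2 @ bar 1 tick 0 v(1, 2): C4/G4 P5 -> C3/C4 P8 similar
  -> R4 @ bar 2 tick 0 v(0, 1): F2/B2 TT untreated
  -> R3 @ bar 3 tick 0 v(1, 2): A3 above F3
  -> R4 @ bar 3 tick 0 v(0, 1): G2/A3 M2 untreated
  -> R4 @ bar 3 tick 0 v(0, 2): G2/F3 m7 untreated
  -> R7 @ bar 3 tick 0 v(1,): B2->A3 leap 10st
  -> R3 @ bar 3 tick 1 v(1, 2): A3 above F3
  -> R3 @ bar 3 tick 2 v(1, 2): A3 above F3
  -> R3 @ bar 3 tick 3 v(1, 2): A3 above F3
  -> R2 @ bar 5 tick 0 v(1, 2): B3/F4 TT -> C4/G4 P5 similar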